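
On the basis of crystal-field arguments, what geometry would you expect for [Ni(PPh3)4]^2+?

Ligand charges: triphenylphosphine is neutral. With an overall charge of +2 the nickel centre must be in the +2 oxidation state.
Group 10 minus oxidation state 2 gives a d⁸ configuration.
Coordination number: 4.
Triphenylphosphine is a strong-field ligand (high in the spectrochemical series).
A 3d d⁸ ion with strong-field ligands gains enough CFSE to favour square planar over tetrahedral.

square planar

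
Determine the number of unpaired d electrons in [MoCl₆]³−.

3 unpaired electrons

Each chloride is −1; balancing the −3 overall charge requires Mo(III).
Molybdenum is a group-6 element; Mo(III) is therefore d³.
In an octahedral field the d³ configuration is t₂g³e_g⁰ (only one arrangement possible), giving 3 unpaired electrons.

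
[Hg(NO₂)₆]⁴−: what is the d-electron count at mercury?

d¹⁰

Each nitro (N-bound nitrite) is −1; balancing the −4 overall charge requires Hg(II).
Hg sits in group 12, so the d-electron count is 12 − 2 = 10.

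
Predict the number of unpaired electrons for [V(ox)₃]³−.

2 unpaired electrons

Each oxalate is −2; balancing the −3 overall charge requires V(III).
V sits in group 5, so the d-electron count is 5 − 3 = 2.
Counting donor atoms: 3×oxalate (bidentate) → 6 donors. Coordination number = 6.
In an octahedral field the d² configuration is t₂g²e_g⁰ (only one arrangement possible), giving 2 unpaired electrons.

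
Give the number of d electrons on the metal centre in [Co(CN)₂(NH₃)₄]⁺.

d⁶

Summing ligand charges against the +1 overall charge gives an oxidation state of +3 for cobalt.
Group 9 minus oxidation state 3 gives a d⁶ configuration.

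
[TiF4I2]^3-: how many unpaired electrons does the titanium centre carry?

Summing ligand charges against the −3 overall charge gives an oxidation state of +3 for titanium.
Titanium is a group-4 element; Ti(III) is therefore d¹.
In an octahedral field the d¹ configuration is t₂g¹e_g⁰ (only one arrangement possible), giving 1 unpaired electron.

1 unpaired electron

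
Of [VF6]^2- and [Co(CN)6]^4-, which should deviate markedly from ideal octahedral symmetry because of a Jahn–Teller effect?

[VF6]^2-: Ligand charges: each fluoride is −1. With an overall charge of −2 the vanadium centre must be in the +4 oxidation state. V sits in group 5, so the d-electron count is 5 − 4 = 1. The d¹ configuration leaves the e_g set evenly filled (or empty) — no strong Jahn–Teller driving force.
[Co(CN)6]^4-: Each cyanide is −1; balancing the −4 overall charge requires Co(II). Group 9 minus oxidation state 2 gives a d⁷ configuration. Cyanide is a strong-field ligand (high in the spectrochemical series) for a first-row metal, so the complex is low-spin. The t₂g⁶e_g¹ (low-spin) configuration has an unevenly filled e_g set; the Jahn–Teller theorem predicts a tetragonal distortion (typically axial elongation) to lift the degeneracy.

[Co(CN)6]^4-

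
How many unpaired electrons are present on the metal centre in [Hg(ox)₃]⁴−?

0

Each oxalate is −2; balancing the −4 overall charge requires Hg(II).
Group 12 minus oxidation state 2 gives a d¹⁰ configuration.
Counting donor atoms: 3×oxalate (bidentate) → 6 donors. Coordination number = 6.
In an octahedral field the d¹⁰ configuration is t₂g⁶e_g⁴, giving 0 unpaired electrons.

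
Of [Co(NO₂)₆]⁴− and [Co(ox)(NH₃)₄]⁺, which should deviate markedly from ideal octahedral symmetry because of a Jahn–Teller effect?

[Co(NO₂)₆]⁴−: Each nitro (N-bound nitrite) is −1; balancing the −4 overall charge requires Co(II). Group 9 minus oxidation state 2 gives a d⁷ configuration. Nitro (N-bound nitrite) is a strong-field ligand (high in the spectrochemical series) for a first-row metal, so the complex is low-spin. The t₂g⁶e_g¹ (low-spin) configuration has an unevenly filled e_g set; the Jahn–Teller theorem predicts a tetragonal distortion (typically axial elongation) to lift the degeneracy.
[Co(ox)(NH₃)₄]⁺: Summing ligand charges against the +1 overall charge gives an oxidation state of +3 for cobalt. Group 9 minus oxidation state 3 gives a d⁶ configuration. Co(III) has an exceptionally large octahedral splitting and is low-spin with essentially every ligand except fluoride. The d⁶ configuration leaves the e_g set evenly filled (or empty) — no strong Jahn–Teller driving force.

[Co(NO₂)₆]⁴−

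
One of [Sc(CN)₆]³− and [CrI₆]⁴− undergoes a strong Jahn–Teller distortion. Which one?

[Sc(CN)₆]³−: Ligand charges: each cyanide is −1. With an overall charge of −3 the scandium centre must be in the +3 oxidation state. Group 3 minus oxidation state 3 gives a d⁰ configuration. The d⁰ configuration leaves the e_g set evenly filled (or empty) — no strong Jahn–Teller driving force.
[CrI₆]⁴−: Ligand charges: each iodide is −1. With an overall charge of −4 the chromium centre must be in the +2 oxidation state. Cr sits in group 6, so the d-electron count is 6 − 2 = 4. Iodide is a weak-field ligand for a first-row metal, so the complex is high-spin. The t₂g³e_g¹ (high-spin) configuration has an unevenly filled e_g set; the Jahn–Teller theorem predicts a tetragonal distortion (typically axial elongation) to lift the degeneracy.

[CrI₆]⁴−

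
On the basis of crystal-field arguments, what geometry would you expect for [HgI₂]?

linear

Summing ligand charges against the 0 overall charge gives an oxidation state of +2 for mercury.
Group 12 minus oxidation state 2 gives a d¹⁰ configuration.
With 2 monodentate ligands the coordination number is 2.
A d¹⁰ ion with only two ligands adopts a linear arrangement (sp hybridisation; no CFSE preference).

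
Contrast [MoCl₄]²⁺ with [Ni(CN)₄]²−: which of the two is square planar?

For [MoCl₄]²⁺: Summing ligand charges against the +2 overall charge gives an oxidation state of +6 for molybdenum. Group 6 minus oxidation state 6 gives a d⁰ configuration. A d⁰ ion has no crystal-field stabilisation preference between square planar and tetrahedral, so four ligands adopt the sterically favoured tetrahedral geometry. → tetrahedral.
For [Ni(CN)₄]²−: Each cyanide is −1; balancing the −2 overall charge requires Ni(II). Ni sits in group 10, so the d-electron count is 10 − 2 = 8. Cyanide is a strong-field ligand (high in the spectrochemical series). A 3d d⁸ ion with strong-field ligands gains enough CFSE to favour square planar over tetrahedral. → square planar.

[Ni(CN)₄]²−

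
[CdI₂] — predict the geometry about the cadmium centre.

linear

Ligand charges: each iodide is −1. With an overall charge of 0 the cadmium centre must be in the +2 oxidation state.
Cd sits in group 12, so the d-electron count is 12 − 2 = 10.
With 2 monodentate ligands the coordination number is 2.
A d¹⁰ ion with only two ligands adopts a linear arrangement (sp hybridisation; no CFSE preference).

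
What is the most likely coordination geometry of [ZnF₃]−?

trigonal planar

Each fluoride is −1; balancing the −1 overall charge requires Zn(II).
Zn sits in group 12, so the d-electron count is 12 − 2 = 10.
With 3 monodentate ligands the coordination number is 3.
Three ligands around a d¹⁰ centre minimise repulsion in a trigonal-planar arrangement.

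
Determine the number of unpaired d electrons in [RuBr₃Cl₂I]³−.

1 unpaired electron

Summing ligand charges against the −3 overall charge gives an oxidation state of +3 for ruthenium.
Group 8 minus oxidation state 3 gives a d⁵ configuration.
The spin state decides the count: a 4d ion has a large Δₒ and is invariably low-spin.
An octahedral low-spin d⁵ ion is t₂g⁵e_g⁰, giving 1 unpaired electron.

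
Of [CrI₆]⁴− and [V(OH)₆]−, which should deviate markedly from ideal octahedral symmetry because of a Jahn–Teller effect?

[CrI₆]⁴−

[CrI₆]⁴−: Summing ligand charges against the −4 overall charge gives an oxidation state of +2 for chromium. Chromium is a group-6 element; Cr(II) is therefore d⁴. Iodide is a weak-field ligand for a first-row metal, so the complex is high-spin. The t₂g³e_g¹ (high-spin) configuration has an unevenly filled e_g set; the Jahn–Teller theorem predicts a tetragonal distortion (typically axial elongation) to lift the degeneracy.
[V(OH)₆]−: Summing ligand charges against the −1 overall charge gives an oxidation state of +5 for vanadium. Vanadium is a group-5 element; V(V) is therefore d⁰. The d⁰ configuration leaves the e_g set evenly filled (or empty) — no strong Jahn–Teller driving force.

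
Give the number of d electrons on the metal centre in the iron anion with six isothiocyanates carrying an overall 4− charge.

d⁶

Ligand charges: each isothiocyanate is −1. With an overall charge of −4 the iron centre must be in the +2 oxidation state.
Group 8 minus oxidation state 2 gives a d⁶ configuration.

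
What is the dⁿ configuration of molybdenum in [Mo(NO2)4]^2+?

d⁰

Ligand charges: each nitro (N-bound nitrite) is −1. With an overall charge of +2 the molybdenum centre must be in the +6 oxidation state.
Mo sits in group 6, so the d-electron count is 6 − 6 = 0.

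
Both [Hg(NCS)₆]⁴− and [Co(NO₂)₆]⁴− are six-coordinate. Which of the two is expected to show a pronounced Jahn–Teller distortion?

[Co(NO₂)₆]⁴−

[Hg(NCS)₆]⁴−: Ligand charges: each isothiocyanate is −1. With an overall charge of −4 the mercury centre must be in the +2 oxidation state. Group 12 minus oxidation state 2 gives a d¹⁰ configuration. The d¹⁰ configuration leaves the e_g set evenly filled (or empty) — no strong Jahn–Teller driving force.
[Co(NO₂)₆]⁴−: Each nitro (N-bound nitrite) is −1; balancing the −4 overall charge requires Co(II). Co sits in group 9, so the d-electron count is 9 − 2 = 7. Nitro (N-bound nitrite) is a strong-field ligand (high in the spectrochemical series) for a first-row metal, so the complex is low-spin. The t₂g⁶e_g¹ (low-spin) configuration has an unevenly filled e_g set; the Jahn–Teller theorem predicts a tetragonal distortion (typically axial elongation) to lift the degeneracy.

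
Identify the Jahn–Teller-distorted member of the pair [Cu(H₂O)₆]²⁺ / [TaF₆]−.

[Cu(H₂O)₆]²⁺: Summing ligand charges against the +2 overall charge gives an oxidation state of +2 for copper. Cu sits in group 11, so the d-electron count is 11 − 2 = 9. The t₂g⁶e_g³ configuration has an unevenly filled e_g set; the Jahn–Teller theorem predicts a tetragonal distortion (typically axial elongation) to lift the degeneracy.
[TaF₆]−: Each fluoride is −1; balancing the −1 overall charge requires Ta(V). Tantalum is a group-5 element; Ta(V) is therefore d⁰. The d⁰ configuration leaves the e_g set evenly filled (or empty) — no strong Jahn–Teller driving force.

[Cu(H₂O)₆]²⁺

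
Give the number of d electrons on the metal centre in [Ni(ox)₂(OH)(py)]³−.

d8

Ligand charges: each oxalate is −2; each hydroxide is −1; pyridine is neutral. With an overall charge of −3 the nickel centre must be in the +2 oxidation state.
Group 10 minus oxidation state 2 gives a d⁸ configuration.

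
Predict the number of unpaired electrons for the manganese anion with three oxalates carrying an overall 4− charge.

Each oxalate is −2; balancing the −4 overall charge requires Mn(II).
Manganese is a group-7 element; Mn(II) is therefore d⁵.
Counting donor atoms: 3×oxalate (bidentate) → 6 donors. Coordination number = 6.
The spin state decides the count: Oxalate is a weak-field ligand for a first-row metal, so the complex is high-spin.
An octahedral high-spin d⁵ ion is t₂g³e_g², giving 5 unpaired electrons.

5 unpaired electrons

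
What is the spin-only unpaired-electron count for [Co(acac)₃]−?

Ligand charges: each acetylacetonate is −1. With an overall charge of −1 the cobalt centre must be in the +2 oxidation state.
Group 9 minus oxidation state 2 gives a d⁷ configuration.
Counting donor atoms: 3×acetylacetonate (bidentate) → 6 donors. Coordination number = 6.
The spin state decides the count: Acetylacetonate is a weak-field ligand for a first-row metal, so the complex is high-spin.
An octahedral high-spin d⁷ ion is t₂g⁵e_g², giving 3 unpaired electrons.

3 unpaired electrons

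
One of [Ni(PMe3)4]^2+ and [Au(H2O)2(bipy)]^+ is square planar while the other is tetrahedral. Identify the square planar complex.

For [Ni(PMe3)4]^2+: Ligand charges: trimethylphosphine is neutral. With an overall charge of +2 the nickel centre must be in the +2 oxidation state. Ni sits in group 10, so the d-electron count is 10 − 2 = 8. Trimethylphosphine is a strong-field ligand (high in the spectrochemical series). A 3d d⁸ ion with strong-field ligands gains enough CFSE to favour square planar over tetrahedral. → square planar.
For [Au(H2O)2(bipy)]^+: Summing ligand charges against the +1 overall charge gives an oxidation state of +1 for gold. Group 11 minus oxidation state 1 gives a d¹⁰ configuration. A d¹⁰ ion has no crystal-field stabilisation preference between square planar and tetrahedral, so four ligands adopt the sterically favoured tetrahedral geometry. → tetrahedral.

[Ni(PMe3)4]^2+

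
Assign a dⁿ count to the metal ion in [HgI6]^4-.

Summing ligand charges against the −4 overall charge gives an oxidation state of +2 for mercury.
Mercury is a group-12 element; Hg(II) is therefore d¹⁰.

d10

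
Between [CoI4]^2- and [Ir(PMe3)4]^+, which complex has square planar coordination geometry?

[Ir(PMe3)4]^+

For [CoI4]^2-: Ligand charges: each iodide is −1. With an overall charge of −2 the cobalt centre must be in the +2 oxidation state. Cobalt is a group-9 element; Co(II) is therefore d⁷. For a high-spin 3d d⁷ ion with weak-field ligands the small Δₜ gives little square-planar CFSE advantage, so four ligands adopt the sterically favoured tetrahedral geometry. → tetrahedral.
For [Ir(PMe3)4]^+: Trimethylphosphine is neutral; balancing the +1 overall charge requires Ir(I). Group 9 minus oxidation state 1 gives a d⁸ configuration. A 5d d⁸ ion has a large crystal-field splitting; square planar leaves the high-energy d_{x²−y²} orbital empty and maximises CFSE. → square planar.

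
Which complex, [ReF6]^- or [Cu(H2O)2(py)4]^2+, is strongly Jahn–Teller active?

[ReF6]^-: Ligand charges: each fluoride is −1. With an overall charge of −1 the rhenium centre must be in the +5 oxidation state. Group 7 minus oxidation state 5 gives a d² configuration. The d² configuration leaves the e_g set evenly filled (or empty) — no strong Jahn–Teller driving force.
[Cu(H2O)2(py)4]^2+: Summing ligand charges against the +2 overall charge gives an oxidation state of +2 for copper. Cu sits in group 11, so the d-electron count is 11 − 2 = 9. The t₂g⁶e_g³ configuration has an unevenly filled e_g set; the Jahn–Teller theorem predicts a tetragonal distortion (typically axial elongation) to lift the degeneracy.

[Cu(H2O)2(py)4]^2+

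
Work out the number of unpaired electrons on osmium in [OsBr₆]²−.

Ligand charges: each bromide is −1. With an overall charge of −2 the osmium centre must be in the +4 oxidation state.
Osmium is a group-8 element; Os(IV) is therefore d⁴.
The spin state decides the count: a 5d ion has a large Δₒ and is invariably low-spin.
An octahedral low-spin d⁴ ion is t₂g⁴e_g⁰, giving 2 unpaired electrons.

2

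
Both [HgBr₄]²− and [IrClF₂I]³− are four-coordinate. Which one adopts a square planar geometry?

For [HgBr₄]²−: Each bromide is −1; balancing the −2 overall charge requires Hg(II). Group 12 minus oxidation state 2 gives a d¹⁰ configuration. A d¹⁰ ion has no crystal-field stabilisation preference between square planar and tetrahedral, so four ligands adopt the sterically favoured tetrahedral geometry. → tetrahedral.
For [IrClF₂I]³−: Summing ligand charges against the −3 overall charge gives an oxidation state of +1 for iridium. Group 9 minus oxidation state 1 gives a d⁸ configuration. A 5d d⁸ ion has a large crystal-field splitting; square planar leaves the high-energy d_{x²−y²} orbital empty and maximises CFSE. → square planar.

[IrClF₂I]³−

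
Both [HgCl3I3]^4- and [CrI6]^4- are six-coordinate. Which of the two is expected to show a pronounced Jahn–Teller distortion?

[HgCl3I3]^4-: Summing ligand charges against the −4 overall charge gives an oxidation state of +2 for mercury. Hg sits in group 12, so the d-electron count is 12 − 2 = 10. The d¹⁰ configuration leaves the e_g set evenly filled (or empty) — no strong Jahn–Teller driving force.
[CrI6]^4-: Summing ligand charges against the −4 overall charge gives an oxidation state of +2 for chromium. Group 6 minus oxidation state 2 gives a d⁴ configuration. Iodide is a weak-field ligand for a first-row metal, so the complex is high-spin. The t₂g³e_g¹ (high-spin) configuration has an unevenly filled e_g set; the Jahn–Teller theorem predicts a tetragonal distortion (typically axial elongation) to lift the degeneracy.

[CrI6]^4-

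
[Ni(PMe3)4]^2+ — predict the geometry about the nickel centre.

Trimethylphosphine is neutral; balancing the +2 overall charge requires Ni(II).
Ni sits in group 10, so the d-electron count is 10 − 2 = 8.
With 4 monodentate ligands the coordination number is 4.
Trimethylphosphine is a strong-field ligand (high in the spectrochemical series).
A 3d d⁸ ion with strong-field ligands gains enough CFSE to favour square planar over tetrahedral.

square planar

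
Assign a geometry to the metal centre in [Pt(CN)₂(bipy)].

square planar

Ligand charges: each cyanide is −1; 2,2′-bipyridine is neutral. With an overall charge of 0 the platinum centre must be in the +2 oxidation state.
Platinum is a group-10 element; Pt(II) is therefore d⁸.
Counting donor atoms: 2×cyanide (monodentate) → 2 donors; 1×2,2′-bipyridine (bidentate) → 2 donors. Coordination number = 4.
A 5d d⁸ ion has a large crystal-field splitting; square planar leaves the high-energy d_{x²−y²} orbital empty and maximises CFSE.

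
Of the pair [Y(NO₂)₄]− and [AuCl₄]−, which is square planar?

[AuCl₄]−

For [Y(NO₂)₄]−: Each nitro (N-bound nitrite) is −1; balancing the −1 overall charge requires Y(III). Yttrium is a group-3 element; Y(III) is therefore d⁰. A d⁰ ion has no crystal-field stabilisation preference between square planar and tetrahedral, so four ligands adopt the sterically favoured tetrahedral geometry. → tetrahedral.
For [AuCl₄]−: Ligand charges: each chloride is −1. With an overall charge of −1 the gold centre must be in the +3 oxidation state. Au sits in group 11, so the d-electron count is 11 − 3 = 8. A 5d d⁸ ion has a large crystal-field splitting; square planar leaves the high-energy d_{x²−y²} orbital empty and maximises CFSE. → square planar.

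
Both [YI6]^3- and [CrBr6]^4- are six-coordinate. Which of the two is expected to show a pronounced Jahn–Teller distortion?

[CrBr6]^4-

[YI6]^3-: Summing ligand charges against the −3 overall charge gives an oxidation state of +3 for yttrium. Group 3 minus oxidation state 3 gives a d⁰ configuration. The d⁰ configuration leaves the e_g set evenly filled (or empty) — no strong Jahn–Teller driving force.
[CrBr6]^4-: Ligand charges: each bromide is −1. With an overall charge of −4 the chromium centre must be in the +2 oxidation state. Chromium is a group-6 element; Cr(II) is therefore d⁴. Bromide is a weak-field ligand for a first-row metal, so the complex is high-spin. The t₂g³e_g¹ (high-spin) configuration has an unevenly filled e_g set; the Jahn–Teller theorem predicts a tetragonal distortion (typically axial elongation) to lift the degeneracy.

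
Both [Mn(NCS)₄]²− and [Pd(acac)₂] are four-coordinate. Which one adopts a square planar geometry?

[Pd(acac)₂]

For [Mn(NCS)₄]²−: Each isothiocyanate is −1; balancing the −2 overall charge requires Mn(II). Group 7 minus oxidation state 2 gives a d⁵ configuration. A high-spin d⁵ ion has zero CFSE in either geometry, so four ligands adopt the sterically favoured tetrahedral geometry. → tetrahedral.
For [Pd(acac)₂]: Each acetylacetonate is −1; balancing the 0 overall charge requires Pd(II). Pd sits in group 10, so the d-electron count is 10 − 2 = 8. A 4d d⁸ ion has a large crystal-field splitting; square planar leaves the high-energy d_{x²−y²} orbital empty and maximises CFSE. → square planar.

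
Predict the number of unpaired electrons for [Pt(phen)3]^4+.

Summing ligand charges against the +4 overall charge gives an oxidation state of +4 for platinum.
Platinum is a group-10 element; Pt(IV) is therefore d⁶.
Counting donor atoms: 3×1,10-phenanthroline (bidentate) → 6 donors. Coordination number = 6.
The spin state decides the count: a 5d ion has a large Δₒ and is invariably low-spin.
An octahedral low-spin d⁶ ion is t₂g⁶e_g⁰, giving 0 unpaired electrons.

0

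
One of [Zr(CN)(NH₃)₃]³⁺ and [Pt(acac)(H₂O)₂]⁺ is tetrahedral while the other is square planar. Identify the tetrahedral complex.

For [Zr(CN)(NH₃)₃]³⁺: Each cyanide is −1; ammonia is neutral; balancing the +3 overall charge requires Zr(IV). Group 4 minus oxidation state 4 gives a d⁰ configuration. A d⁰ ion has no crystal-field stabilisation preference between square planar and tetrahedral, so four ligands adopt the sterically favoured tetrahedral geometry. → tetrahedral.
For [Pt(acac)(H₂O)₂]⁺: Ligand charges: each acetylacetonate is −1; water is neutral. With an overall charge of +1 the platinum centre must be in the +2 oxidation state. Pt sits in group 10, so the d-electron count is 10 − 2 = 8. A 5d d⁸ ion has a large crystal-field splitting; square planar leaves the high-energy d_{x²−y²} orbital empty and maximises CFSE. → square planar.

[Zr(CN)(NH₃)₃]³⁺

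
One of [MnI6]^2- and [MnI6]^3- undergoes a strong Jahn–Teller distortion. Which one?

[MnI6]^2-: Ligand charges: each iodide is −1. With an overall charge of −2 the manganese centre must be in the +4 oxidation state. Mn sits in group 7, so the d-electron count is 7 − 4 = 3. The d³ configuration leaves the e_g set evenly filled (or empty) — no strong Jahn–Teller driving force.
[MnI6]^3-: Summing ligand charges against the −3 overall charge gives an oxidation state of +3 for manganese. Manganese is a group-7 element; Mn(III) is therefore d⁴. Iodide is a weak-field ligand for a first-row metal, so the complex is high-spin. The t₂g³e_g¹ (high-spin) configuration has an unevenly filled e_g set; the Jahn–Teller theorem predicts a tetragonal distortion (typically axial elongation) to lift the degeneracy.

[MnI6]^3-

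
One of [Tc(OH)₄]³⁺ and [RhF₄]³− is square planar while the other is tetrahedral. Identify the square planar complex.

For [Tc(OH)₄]³⁺: Ligand charges: each hydroxide is −1. With an overall charge of +3 the technetium centre must be in the +7 oxidation state. Group 7 minus oxidation state 7 gives a d⁰ configuration. A d⁰ ion has no crystal-field stabilisation preference between square planar and tetrahedral, so four ligands adopt the sterically favoured tetrahedral geometry. → tetrahedral.
For [RhF₄]³−: Each fluoride is −1; balancing the −3 overall charge requires Rh(I). Rh sits in group 9, so the d-electron count is 9 − 1 = 8. A 4d d⁸ ion has a large crystal-field splitting; square planar leaves the high-energy d_{x²−y²} orbital empty and maximises CFSE. → square planar.

[RhF₄]³−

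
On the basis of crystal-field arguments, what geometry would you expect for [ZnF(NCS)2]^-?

trigonal planar

Ligand charges: each fluoride is −1; each isothiocyanate is −1. With an overall charge of −1 the zinc centre must be in the +2 oxidation state.
Zinc is a group-12 element; Zn(II) is therefore d¹⁰.
Coordination number: 3.
Three ligands around a d¹⁰ centre minimise repulsion in a trigonal-planar arrangement.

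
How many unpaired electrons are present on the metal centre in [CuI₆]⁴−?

Ligand charges: each iodide is −1. With an overall charge of −4 the copper centre must be in the +2 oxidation state.
Group 11 minus oxidation state 2 gives a d⁹ configuration.
In an octahedral field the d⁹ configuration is t₂g⁶e_g³ (only one arrangement possible), giving 1 unpaired electron.

1 unpaired electron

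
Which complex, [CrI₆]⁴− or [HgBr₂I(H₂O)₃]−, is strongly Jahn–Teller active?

[CrI₆]⁴−

[CrI₆]⁴−: Summing ligand charges against the −4 overall charge gives an oxidation state of +2 for chromium. Chromium is a group-6 element; Cr(II) is therefore d⁴. Iodide is a weak-field ligand for a first-row metal, so the complex is high-spin. The t₂g³e_g¹ (high-spin) configuration has an unevenly filled e_g set; the Jahn–Teller theorem predicts a tetragonal distortion (typically axial elongation) to lift the degeneracy.
[HgBr₂I(H₂O)₃]−: Each bromide is −1; each iodide is −1; water is neutral; balancing the −1 overall charge requires Hg(II). Hg sits in group 12, so the d-electron count is 12 − 2 = 10. The d¹⁰ configuration leaves the e_g set evenly filled (or empty) — no strong Jahn–Teller driving force.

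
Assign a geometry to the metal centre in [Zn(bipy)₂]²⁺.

tetrahedral

Ligand charges: 2,2′-bipyridine is neutral. With an overall charge of +2 the zinc centre must be in the +2 oxidation state.
Zn sits in group 12, so the d-electron count is 12 − 2 = 10.
Counting donor atoms: 2×2,2′-bipyridine (bidentate) → 4 donors. Coordination number = 4.
A d¹⁰ ion has no crystal-field stabilisation preference between square planar and tetrahedral, so four ligands adopt the sterically favoured tetrahedral geometry.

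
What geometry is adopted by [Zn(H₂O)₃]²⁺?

trigonal planar

Water is neutral; balancing the +2 overall charge requires Zn(II).
Zinc is a group-12 element; Zn(II) is therefore d¹⁰.
With 3 monodentate ligands the coordination number is 3.
Three ligands around a d¹⁰ centre minimise repulsion in a trigonal-planar arrangement.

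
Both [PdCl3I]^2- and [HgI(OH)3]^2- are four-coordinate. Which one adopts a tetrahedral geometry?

[HgI(OH)3]^2-

For [PdCl3I]^2-: Each chloride is −1; each iodide is −1; balancing the −2 overall charge requires Pd(II). Palladium is a group-10 element; Pd(II) is therefore d⁸. A 4d d⁸ ion has a large crystal-field splitting; square planar leaves the high-energy d_{x²−y²} orbital empty and maximises CFSE. → square planar.
For [HgI(OH)3]^2-: Ligand charges: each iodide is −1; each hydroxide is −1. With an overall charge of −2 the mercury centre must be in the +2 oxidation state. Mercury is a group-12 element; Hg(II) is therefore d¹⁰. A d¹⁰ ion has no crystal-field stabilisation preference between square planar and tetrahedral, so four ligands adopt the sterically favoured tetrahedral geometry. → tetrahedral.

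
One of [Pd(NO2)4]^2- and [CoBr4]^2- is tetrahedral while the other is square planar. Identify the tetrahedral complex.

For [Pd(NO2)4]^2-: Ligand charges: each nitro (N-bound nitrite) is −1. With an overall charge of −2 the palladium centre must be in the +2 oxidation state. Palladium is a group-10 element; Pd(II) is therefore d⁸. A 4d d⁸ ion has a large crystal-field splitting; square planar leaves the high-energy d_{x²−y²} orbital empty and maximises CFSE. → square planar.
For [CoBr4]^2-: Ligand charges: each bromide is −1. With an overall charge of −2 the cobalt centre must be in the +2 oxidation state. Co sits in group 9, so the d-electron count is 9 − 2 = 7. For a high-spin 3d d⁷ ion with weak-field ligands the small Δₜ gives little square-planar CFSE advantage, so four ligands adopt the sterically favoured tetrahedral geometry. → tetrahedral.

[CoBr4]^2-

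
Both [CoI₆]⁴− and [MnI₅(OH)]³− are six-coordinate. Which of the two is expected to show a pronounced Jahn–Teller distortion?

[CoI₆]⁴−: Summing ligand charges against the −4 overall charge gives an oxidation state of +2 for cobalt. Co sits in group 9, so the d-electron count is 9 − 2 = 7. Iodide is a weak-field ligand for a first-row metal, so the complex is high-spin. The d⁷ configuration leaves the e_g set evenly filled (or empty) — no strong Jahn–Teller driving force.
[MnI₅(OH)]³−: Summing ligand charges against the −3 overall charge gives an oxidation state of +3 for manganese. Group 7 minus oxidation state 3 gives a d⁴ configuration. Hydroxide and iodide are weak-field ligands for a first-row metal, so the complex is high-spin. The t₂g³e_g¹ (high-spin) configuration has an unevenly filled e_g set; the Jahn–Teller theorem predicts a tetragonal distortion (typically axial elongation) to lift the degeneracy.

[MnI₅(OH)]³−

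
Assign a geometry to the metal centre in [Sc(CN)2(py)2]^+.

tetrahedral

Summing ligand charges against the +1 overall charge gives an oxidation state of +3 for scandium.
Scandium is a group-3 element; Sc(III) is therefore d⁰.
With 4 monodentate ligands the coordination number is 4.
A d⁰ ion has no crystal-field stabilisation preference between square planar and tetrahedral, so four ligands adopt the sterically favoured tetrahedral geometry.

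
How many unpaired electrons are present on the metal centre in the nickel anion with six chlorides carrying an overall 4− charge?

Ligand charges: each chloride is −1. With an overall charge of −4 the nickel centre must be in the +2 oxidation state.
Ni sits in group 10, so the d-electron count is 10 − 2 = 8.
In an octahedral field the d⁸ configuration is t₂g⁶e_g² (only one arrangement possible), giving 2 unpaired electrons.

2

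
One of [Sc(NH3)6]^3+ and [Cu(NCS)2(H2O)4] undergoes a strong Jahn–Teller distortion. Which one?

[Cu(NCS)2(H2O)4]

[Sc(NH3)6]^3+: Summing ligand charges against the +3 overall charge gives an oxidation state of +3 for scandium. Sc sits in group 3, so the d-electron count is 3 − 3 = 0. The d⁰ configuration leaves the e_g set evenly filled (or empty) — no strong Jahn–Teller driving force.
[Cu(NCS)2(H2O)4]: Ligand charges: each isothiocyanate is −1; water is neutral. With an overall charge of 0 the copper centre must be in the +2 oxidation state. Cu sits in group 11, so the d-electron count is 11 − 2 = 9. The t₂g⁶e_g³ configuration has an unevenly filled e_g set; the Jahn–Teller theorem predicts a tetragonal distortion (typically axial elongation) to lift the degeneracy.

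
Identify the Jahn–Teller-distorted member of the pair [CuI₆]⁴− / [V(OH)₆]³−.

[CuI₆]⁴−: Summing ligand charges against the −4 overall charge gives an oxidation state of +2 for copper. Cu sits in group 11, so the d-electron count is 11 − 2 = 9. The t₂g⁶e_g³ configuration has an unevenly filled e_g set; the Jahn–Teller theorem predicts a tetragonal distortion (typically axial elongation) to lift the degeneracy.
[V(OH)₆]³−: Ligand charges: each hydroxide is −1. With an overall charge of −3 the vanadium centre must be in the +3 oxidation state. Group 5 minus oxidation state 3 gives a d² configuration. The d² configuration leaves the e_g set evenly filled (or empty) — no strong Jahn–Teller driving force.

[CuI₆]⁴−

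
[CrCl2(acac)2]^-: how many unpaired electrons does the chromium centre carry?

3 unpaired electrons

Ligand charges: each chloride is −1; each acetylacetonate is −1. With an overall charge of −1 the chromium centre must be in the +3 oxidation state.
Group 6 minus oxidation state 3 gives a d³ configuration.
Counting donor atoms: 2×chloride (monodentate) → 2 donors; 2×acetylacetonate (bidentate) → 4 donors. Coordination number = 6.
In an octahedral field the d³ configuration is t₂g³e_g⁰ (only one arrangement possible), giving 3 unpaired electrons.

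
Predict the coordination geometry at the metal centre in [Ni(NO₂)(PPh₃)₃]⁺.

square planar

Summing ligand charges against the +1 overall charge gives an oxidation state of +2 for nickel.
Ni sits in group 10, so the d-electron count is 10 − 2 = 8.
With 4 monodentate ligands the coordination number is 4.
Nitro (N-bound nitrite) and triphenylphosphine are strong-field ligands (high in the spectrochemical series).
A 3d d⁸ ion with strong-field ligands gains enough CFSE to favour square planar over tetrahedral.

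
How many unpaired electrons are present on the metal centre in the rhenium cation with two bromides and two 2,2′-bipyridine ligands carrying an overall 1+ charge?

Ligand charges: each bromide is −1; 2,2′-bipyridine is neutral. With an overall charge of +1 the rhenium centre must be in the +3 oxidation state.
Rhenium is a group-7 element; Re(III) is therefore d⁴.
Counting donor atoms: 2×bromide (monodentate) → 2 donors; 2×2,2′-bipyridine (bidentate) → 4 donors. Coordination number = 6.
The spin state decides the count: a 5d ion has a large Δₒ and is invariably low-spin.
An octahedral low-spin d⁴ ion is t₂g⁴e_g⁰, giving 2 unpaired electrons.

2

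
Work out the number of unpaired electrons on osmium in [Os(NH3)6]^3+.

Ammonia is neutral; balancing the +3 overall charge requires Os(III).
Group 8 minus oxidation state 3 gives a d⁵ configuration.
The spin state decides the count: a 5d ion has a large Δₒ and is invariably low-spin.
An octahedral low-spin d⁵ ion is t₂g⁵e_g⁰, giving 1 unpaired electron.

1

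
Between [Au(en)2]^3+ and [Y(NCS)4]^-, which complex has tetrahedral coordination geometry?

[Y(NCS)4]^-

For [Au(en)2]^3+: Summing ligand charges against the +3 overall charge gives an oxidation state of +3 for gold. Au sits in group 11, so the d-electron count is 11 − 3 = 8. A 5d d⁸ ion has a large crystal-field splitting; square planar leaves the high-energy d_{x²−y²} orbital empty and maximises CFSE. → square planar.
For [Y(NCS)4]^-: Ligand charges: each isothiocyanate is −1. With an overall charge of −1 the yttrium centre must be in the +3 oxidation state. Yttrium is a group-3 element; Y(III) is therefore d⁰. A d⁰ ion has no crystal-field stabilisation preference between square planar and tetrahedral, so four ligands adopt the sterically favoured tetrahedral geometry. → tetrahedral.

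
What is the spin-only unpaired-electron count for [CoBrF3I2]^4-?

3

Ligand charges: each bromide is −1; each fluoride is −1; each iodide is −1. With an overall charge of −4 the cobalt centre must be in the +2 oxidation state.
Co sits in group 9, so the d-electron count is 9 − 2 = 7.
The spin state decides the count: Bromide, fluoride, and iodide are weak-field ligands for a first-row metal, so the complex is high-spin.
An octahedral high-spin d⁷ ion is t₂g⁵e_g², giving 3 unpaired electrons.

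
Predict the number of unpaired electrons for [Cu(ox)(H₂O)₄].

Each oxalate is −2; water is neutral; balancing the 0 overall charge requires Cu(II).
Cu sits in group 11, so the d-electron count is 11 − 2 = 9.
Counting donor atoms: 1×oxalate (bidentate) → 2 donors; 4×water (monodentate) → 4 donors. Coordination number = 6.
In an octahedral field the d⁹ configuration is t₂g⁶e_g³ (only one arrangement possible), giving 1 unpaired electron.

1 unpaired electron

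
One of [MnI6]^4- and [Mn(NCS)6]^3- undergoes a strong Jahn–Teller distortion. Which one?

[Mn(NCS)6]^3-

[MnI6]^4-: Summing ligand charges against the −4 overall charge gives an oxidation state of +2 for manganese. Mn sits in group 7, so the d-electron count is 7 − 2 = 5. Iodide is a weak-field ligand for a first-row metal, so the complex is high-spin. The d⁵ configuration leaves the e_g set evenly filled (or empty) — no strong Jahn–Teller driving force.
[Mn(NCS)6]^3-: Summing ligand charges against the −3 overall charge gives an oxidation state of +3 for manganese. Mn sits in group 7, so the d-electron count is 7 − 3 = 4. Isothiocyanate is a weak-field ligand for a first-row metal, so the complex is high-spin. The t₂g³e_g¹ (high-spin) configuration has an unevenly filled e_g set; the Jahn–Teller theorem predicts a tetragonal distortion (typically axial elongation) to lift the degeneracy.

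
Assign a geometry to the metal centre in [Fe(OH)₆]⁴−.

Ligand charges: each hydroxide is −1. With an overall charge of −4 the iron centre must be in the +2 oxidation state.
Fe sits in group 8, so the d-electron count is 8 − 2 = 6.
Coordination number: 6.
Six donors around a single metal centre give an octahedral coordination sphere.

octahedral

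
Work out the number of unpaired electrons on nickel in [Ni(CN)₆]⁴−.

Ligand charges: each cyanide is −1. With an overall charge of −4 the nickel centre must be in the +2 oxidation state.
Ni sits in group 10, so the d-electron count is 10 − 2 = 8.
In an octahedral field the d⁸ configuration is t₂g⁶e_g² (only one arrangement possible), giving 2 unpaired electrons.

2 unpaired electrons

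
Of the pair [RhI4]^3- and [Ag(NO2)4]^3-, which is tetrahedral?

[Ag(NO2)4]^3-

For [RhI4]^3-: Ligand charges: each iodide is −1. With an overall charge of −3 the rhodium centre must be in the +1 oxidation state. Rh sits in group 9, so the d-electron count is 9 − 1 = 8. A 4d d⁸ ion has a large crystal-field splitting; square planar leaves the high-energy d_{x²−y²} orbital empty and maximises CFSE. → square planar.
For [Ag(NO2)4]^3-: Ligand charges: each nitro (N-bound nitrite) is −1. With an overall charge of −3 the silver centre must be in the +1 oxidation state. Group 11 minus oxidation state 1 gives a d¹⁰ configuration. A d¹⁰ ion has no crystal-field stabilisation preference between square planar and tetrahedral, so four ligands adopt the sterically favoured tetrahedral geometry. → tetrahedral.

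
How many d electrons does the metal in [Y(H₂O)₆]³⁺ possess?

d0

Water is neutral; balancing the +3 overall charge requires Y(III).
Yttrium is a group-3 element; Y(III) is therefore d⁰.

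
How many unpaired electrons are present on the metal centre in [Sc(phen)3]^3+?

1,10-phenanthroline is neutral; balancing the +3 overall charge requires Sc(III).
Scandium is a group-3 element; Sc(III) is therefore d⁰.
Counting donor atoms: 3×1,10-phenanthroline (bidentate) → 6 donors. Coordination number = 6.
In an octahedral field the d⁰ configuration is t₂g⁰e_g⁰, giving 0 unpaired electrons.

0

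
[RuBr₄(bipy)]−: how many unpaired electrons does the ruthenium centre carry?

1

Summing ligand charges against the −1 overall charge gives an oxidation state of +3 for ruthenium.
Ruthenium is a group-8 element; Ru(III) is therefore d⁵.
Counting donor atoms: 4×bromide (monodentate) → 4 donors; 1×2,2′-bipyridine (bidentate) → 2 donors. Coordination number = 6.
The spin state decides the count: a 4d ion has a large Δₒ and is invariably low-spin.
An octahedral low-spin d⁵ ion is t₂g⁵e_g⁰, giving 1 unpaired electron.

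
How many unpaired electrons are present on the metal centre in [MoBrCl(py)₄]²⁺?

Ligand charges: each bromide is −1; each chloride is −1; pyridine is neutral. With an overall charge of +2 the molybdenum centre must be in the +4 oxidation state.
Mo sits in group 6, so the d-electron count is 6 − 4 = 2.
In an octahedral field the d² configuration is t₂g²e_g⁰ (only one arrangement possible), giving 2 unpaired electrons.

2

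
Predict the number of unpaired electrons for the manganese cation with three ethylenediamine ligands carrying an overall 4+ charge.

Summing ligand charges against the +4 overall charge gives an oxidation state of +4 for manganese.
Manganese is a group-7 element; Mn(IV) is therefore d³.
Counting donor atoms: 3×ethylenediamine (bidentate) → 6 donors. Coordination number = 6.
In an octahedral field the d³ configuration is t₂g³e_g⁰ (only one arrangement possible), giving 3 unpaired electrons.

3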